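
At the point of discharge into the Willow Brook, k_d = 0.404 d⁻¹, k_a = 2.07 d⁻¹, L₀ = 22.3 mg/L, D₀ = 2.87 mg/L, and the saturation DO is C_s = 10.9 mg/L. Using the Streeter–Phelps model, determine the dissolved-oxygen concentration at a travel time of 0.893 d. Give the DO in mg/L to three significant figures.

k_d L₀/(k_a−k_d) = 0.404×22.3/(2.07−0.404) = 9.009/1.666 = 5.408 mg/L.
e^(−k_d t) = e^(−0.404×0.8930) = 0.6971; e^(−k_a t) = e^(−2.07×0.8930) = 0.1575.
D = 5.408 × (0.6971 − 0.1575) + 2.87 × 0.1575 = 2.918 + 0.4519 = 3.370 mg/L.
DO = C_s − D = 10.9 − 3.370 = 7.530 mg/L.

DO ≈ 7.53 mg/L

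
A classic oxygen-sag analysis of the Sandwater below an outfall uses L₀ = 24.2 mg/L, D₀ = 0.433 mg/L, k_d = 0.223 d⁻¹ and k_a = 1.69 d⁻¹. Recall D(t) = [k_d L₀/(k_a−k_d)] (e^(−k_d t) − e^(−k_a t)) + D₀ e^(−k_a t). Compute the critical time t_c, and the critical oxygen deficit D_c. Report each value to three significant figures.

t_c = [1/(k_a−k_d)] ln[(k_a/k_d)(1 − D₀(k_a−k_d)/(k_d L₀))]
= [1/(1.69−0.223)] ln[(1.69/0.223)(1 − 0.433×1.467/(0.223×24.2))]
= (1/1.467) ln[7.578 × 0.8823] = 0.6817 × ln(6.686) = 0.6817 × 1.900 = 1.295 d.
L(t_c) = L₀ e^(−k_d t_c) = 24.2 × 0.7491 = 18.13 mg/L, and at the critical point k_a D_c = k_d L, so D_c = (0.223/1.69) × 18.13 = 2.392 mg/L.

t_c ≈ 1.30 d; D_c ≈ 2.39 mg/L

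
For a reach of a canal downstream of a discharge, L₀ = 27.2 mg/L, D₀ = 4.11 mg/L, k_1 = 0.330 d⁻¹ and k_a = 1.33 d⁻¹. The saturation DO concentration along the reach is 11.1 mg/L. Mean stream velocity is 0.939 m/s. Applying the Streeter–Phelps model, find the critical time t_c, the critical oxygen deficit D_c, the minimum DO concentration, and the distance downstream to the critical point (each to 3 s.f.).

t_c ≈ 0.782 d; D_c ≈ 5.21 mg/L; min DO ≈ 5.89 mg/L; x_c ≈ 63.4 km

t_c = [1/(k_a−k_1)] ln[(k_a/k_1)(1 − D₀(k_a−k_1)/(k_1 L₀))]
= [1/(1.33−0.330)] ln[(1.33/0.330)(1 − 4.11×1.000/(0.330×27.2))]
= (1/1.000) ln[4.030 × 0.5421] = 1.000 × ln(2.185) = 1.000 × 0.7816 = 0.7816 d.
L(t_c) = L₀ e^(−k_1 t_c) = 27.2 × 0.7727 = 21.02 mg/L, and at the critical point k_a D_c = k_1 L, so D_c = (0.330/1.33) × 21.02 = 5.215 mg/L.
Minimum DO = C_s − D_c = 11.1 − 5.215 = 5.885 mg/L.
x_c = v t_c = 0.939 m/s × 0.7816 d × 86400 s/d = 63410 m ≈ 63.4 km.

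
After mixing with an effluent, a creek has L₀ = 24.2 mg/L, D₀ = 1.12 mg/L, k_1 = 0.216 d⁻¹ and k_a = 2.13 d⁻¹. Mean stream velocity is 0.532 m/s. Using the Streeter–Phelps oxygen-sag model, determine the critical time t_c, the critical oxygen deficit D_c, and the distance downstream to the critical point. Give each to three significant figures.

t_c ≈ 0.920 d; D_c ≈ 2.01 mg/L; x_c ≈ 42.3 km

At the critical point dD/dt = 0, so k_1 L₀ e^(−k_1 t) = k_a D. Substituting D(t) from the Streeter–Phelps equation and solving for t gives
t_c = ln[(k_a/k_1)(1 − D₀(k_a−k_1)/(k_1 L₀))] / (k_a−k_1).
Here k_a−k_1 = 1.914 d⁻¹ and 1 − D₀(k_a−k_1)/(k_1 L₀) = 1 − 1.12×1.914/(0.216×24.2) = 0.5899, so
t_c = ln(9.861 × 0.5899) / 1.914 = 1.761 / 1.914 = 0.9200 d.
L(t_c) = L₀ e^(−k_1 t_c) = 24.2 × 0.8198 = 19.84 mg/L, and at the critical point k_a D_c = k_1 L, so D_c = (0.216/2.13) × 19.84 = 2.012 mg/L.
x_c = v t_c = 0.532 m/s × 0.9200 d × 86400 s/d = 42290 m ≈ 42.3 km.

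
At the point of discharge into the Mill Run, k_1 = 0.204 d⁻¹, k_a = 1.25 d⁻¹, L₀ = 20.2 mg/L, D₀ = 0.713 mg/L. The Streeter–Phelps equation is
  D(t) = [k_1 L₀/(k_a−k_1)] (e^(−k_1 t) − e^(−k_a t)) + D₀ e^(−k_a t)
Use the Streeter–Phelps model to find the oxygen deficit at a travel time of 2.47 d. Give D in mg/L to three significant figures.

D ≈ 2.23 mg/L

k_1 L₀/(k_a−k_1) = 0.204×20.2/(1.25−0.204) = 4.121/1.046 = 3.940 mg/L.
e^(−k_1 t) = e^(−0.204×2.470) = 0.6042; e^(−k_a t) = e^(−1.25×2.470) = 0.04562.
D = 3.940 × (0.6042 − 0.04562) + 0.713 × 0.04562 = 2.201 + 0.03252 = 2.233 mg/L.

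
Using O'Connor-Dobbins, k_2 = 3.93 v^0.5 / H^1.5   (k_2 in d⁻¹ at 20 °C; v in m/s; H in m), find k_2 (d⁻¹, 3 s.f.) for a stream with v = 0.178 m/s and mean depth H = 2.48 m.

k_2 = 3.93 × 0.178^0.5 / 2.48^1.5 = 3.93 × 0.4219 / 3.906 = 0.4245 d⁻¹.

k_2 ≈ 0.425 d⁻¹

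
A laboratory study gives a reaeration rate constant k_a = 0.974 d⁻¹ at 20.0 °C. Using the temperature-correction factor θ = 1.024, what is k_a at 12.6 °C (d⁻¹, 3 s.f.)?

k_a(T₂) = k_a(T₁) · θ^(T₂−T₁) = 0.974 × 1.024^(12.6−20.0)
= 0.974 × 1.024^-7.40 = 0.974 × 0.8390 = 0.8172 d⁻¹.

k_a ≈ 0.817 d⁻¹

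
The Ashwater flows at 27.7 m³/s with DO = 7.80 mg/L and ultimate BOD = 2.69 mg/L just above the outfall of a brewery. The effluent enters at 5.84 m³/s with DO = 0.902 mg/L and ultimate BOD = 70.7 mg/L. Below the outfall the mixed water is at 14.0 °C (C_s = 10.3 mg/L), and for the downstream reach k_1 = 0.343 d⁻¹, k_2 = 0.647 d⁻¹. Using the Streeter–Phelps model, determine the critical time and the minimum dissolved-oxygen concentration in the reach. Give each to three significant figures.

t_c ≈ 1.25 d; minimum DO ≈ 5.28 mg/L

Mixed DO = (27.7×7.80 + 5.84×0.902)/(27.7+5.84) = 221.3/33.54 = 6.599 mg/L.
Mixed L₀ = (27.7×2.69 + 5.84×70.7)/(33.54) = 487.4/33.54 = 14.53 mg/L.
Initial deficit D₀ = C_s − DO₀ = 10.3 − 6.599 = 3.701 mg/L.
t_c = (1/0.3040) ln[(0.647/0.343)(1 − 3.701×0.3040/(0.343×14.53))] = 3.289 × ln(1.461) = 1.246 d.
D_c = (0.343/0.647) × 14.53 × e^(−0.343×1.246) = 0.5301 × 14.53 × 0.6522 = 5.025 mg/L.
Minimum DO = 10.3 − 5.025 = 5.275 mg/L.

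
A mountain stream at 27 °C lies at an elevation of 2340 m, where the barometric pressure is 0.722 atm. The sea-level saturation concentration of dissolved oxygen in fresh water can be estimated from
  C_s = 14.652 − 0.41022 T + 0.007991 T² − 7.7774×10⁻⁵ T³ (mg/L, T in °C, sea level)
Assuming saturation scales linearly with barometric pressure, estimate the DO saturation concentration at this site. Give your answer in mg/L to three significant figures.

At sea level: C_s = 14.652 − 0.41022×27 + 0.007991×27² − 7.7774×10⁻⁵×27³ = 7.871 mg/L.
Pressure correction: C_s' = 7.871 × 0.722 = 5.683 mg/L.

C_s ≈ 5.68 mg/L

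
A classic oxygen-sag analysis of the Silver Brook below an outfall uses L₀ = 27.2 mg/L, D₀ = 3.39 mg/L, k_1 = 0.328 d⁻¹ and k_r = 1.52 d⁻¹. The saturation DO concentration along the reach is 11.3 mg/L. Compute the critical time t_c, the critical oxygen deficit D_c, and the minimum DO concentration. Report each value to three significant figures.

t_c ≈ 0.780 d; D_c ≈ 4.54 mg/L; min DO ≈ 6.76 mg/L

t_c = [1/(k_r−k_1)] ln[(k_r/k_1)(1 − D₀(k_r−k_1)/(k_1 L₀))]
= [1/(1.52−0.328)] ln[(1.52/0.328)(1 − 3.39×1.192/(0.328×27.2))]
= (1/1.192) ln[4.634 × 0.5471] = 0.8389 × ln(2.535) = 0.8389 × 0.9303 = 0.7804 d.
L(t_c) = L₀ e^(−k_1 t_c) = 27.2 × 0.7742 = 21.06 mg/L, and at the critical point k_r D_c = k_1 L, so D_c = (0.328/1.52) × 21.06 = 4.544 mg/L.
Minimum DO = C_s − D_c = 11.3 − 4.544 = 6.756 mg/L.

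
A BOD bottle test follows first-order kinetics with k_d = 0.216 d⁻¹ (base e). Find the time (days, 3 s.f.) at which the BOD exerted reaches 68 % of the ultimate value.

t ≈ 5.28 d

y/L₀ = 1 − e^(−k_d t) = 0.68 ⇒ e^(−k_d t) = 0.320
t = −ln(0.320) / 0.216 = 1.139 / 0.216 = 5.275 d.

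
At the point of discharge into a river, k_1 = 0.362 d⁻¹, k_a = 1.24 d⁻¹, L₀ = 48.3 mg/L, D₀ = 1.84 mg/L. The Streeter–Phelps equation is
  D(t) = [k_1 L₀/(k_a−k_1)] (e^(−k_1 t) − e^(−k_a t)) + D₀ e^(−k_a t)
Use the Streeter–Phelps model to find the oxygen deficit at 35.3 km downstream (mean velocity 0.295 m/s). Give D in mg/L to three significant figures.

Travel time t = x/v = 35.3 km / (0.295 m/s) = 35300 m / 0.295 m/s = 119700 s = 1.385 d.
k_1 L₀/(k_a−k_1) = 0.362×48.3/(1.24−0.362) = 17.48/0.8780 = 19.91 mg/L.
e^(−k_1 t) = e^(−0.362×1.385) = 0.6057; e^(−k_a t) = e^(−1.24×1.385) = 0.1795.
D = 19.91 × (0.6057 − 0.1795) + 1.84 × 0.1795 = 8.487 + 0.3304 = 8.817 mg/L.

D ≈ 8.82 mg/L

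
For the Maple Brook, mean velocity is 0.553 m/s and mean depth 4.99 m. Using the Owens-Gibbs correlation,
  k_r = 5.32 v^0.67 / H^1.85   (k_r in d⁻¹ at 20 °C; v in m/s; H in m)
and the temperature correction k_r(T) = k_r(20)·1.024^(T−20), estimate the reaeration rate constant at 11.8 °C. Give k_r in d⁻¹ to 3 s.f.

k_r(20) = 5.32 × 0.553^0.67 / 4.99^1.85 = 5.32 × 0.6724 / 19.57 = 0.1828 d⁻¹.
k_r(11.8) = 0.1828 × 1.024^(11.8−20) = 0.1828 × 0.8233 = 0.1505 d⁻¹.

k_r ≈ 0.151 d⁻¹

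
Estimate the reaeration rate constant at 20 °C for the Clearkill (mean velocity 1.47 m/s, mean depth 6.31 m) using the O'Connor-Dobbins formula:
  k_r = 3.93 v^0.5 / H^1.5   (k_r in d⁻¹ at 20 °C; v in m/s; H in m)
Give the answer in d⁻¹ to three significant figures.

k_r = 3.93 × 1.47^0.5 / 6.31^1.5 = 3.93 × 1.212 / 15.85 = 0.3006 d⁻¹.

k_r ≈ 0.301 d⁻¹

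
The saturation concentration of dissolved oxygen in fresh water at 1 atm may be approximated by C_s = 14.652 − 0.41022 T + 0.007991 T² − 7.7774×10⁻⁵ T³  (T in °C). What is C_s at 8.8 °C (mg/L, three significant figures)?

C_s ≈ 11.6 mg/L

C_s = 14.652 − 0.41022×8.8 + 0.007991×8.8² − 7.7774×10⁻⁵×8.8³ = 11.61 mg/L.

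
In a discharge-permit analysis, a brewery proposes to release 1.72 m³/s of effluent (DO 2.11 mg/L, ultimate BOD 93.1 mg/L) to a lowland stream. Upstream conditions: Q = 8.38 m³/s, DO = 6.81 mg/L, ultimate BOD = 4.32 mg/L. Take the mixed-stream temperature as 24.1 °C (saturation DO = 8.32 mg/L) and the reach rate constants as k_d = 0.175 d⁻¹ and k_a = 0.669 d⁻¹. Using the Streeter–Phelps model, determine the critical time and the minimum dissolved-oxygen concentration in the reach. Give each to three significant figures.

t_c ≈ 1.89 d; minimum DO ≈ 4.67 mg/L

Mixed DO = (8.38×6.81 + 1.72×2.11)/(8.38+1.72) = 60.70/10.10 = 6.010 mg/L.
Mixed L₀ = (8.38×4.32 + 1.72×93.1)/(10.10) = 196.3/10.10 = 19.44 mg/L.
Initial deficit D₀ = C_s − DO₀ = 8.32 − 6.010 = 2.310 mg/L.
t_c = (1/0.4940) ln[(0.669/0.175)(1 − 2.310×0.4940/(0.175×19.44))] = 2.024 × ln(2.540) = 1.887 d.
D_c = (0.175/0.669) × 19.44 × e^(−0.175×1.887) = 0.2616 × 19.44 × 0.7187 = 3.655 mg/L.
Minimum DO = 8.32 − 3.655 = 4.665 mg/L.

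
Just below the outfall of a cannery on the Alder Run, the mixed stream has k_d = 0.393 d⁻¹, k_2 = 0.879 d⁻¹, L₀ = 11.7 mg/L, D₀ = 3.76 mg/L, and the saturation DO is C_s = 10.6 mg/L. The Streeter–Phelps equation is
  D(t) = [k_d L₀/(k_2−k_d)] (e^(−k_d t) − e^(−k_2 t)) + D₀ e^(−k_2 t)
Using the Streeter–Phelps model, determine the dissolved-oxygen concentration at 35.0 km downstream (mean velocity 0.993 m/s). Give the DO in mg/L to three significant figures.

Travel time t = x/v = 35.0 km / (0.993 m/s) = 35000 m / 0.993 m/s = 35250 s = 0.4079 d.
k_d L₀/(k_2−k_d) = 0.393×11.7/(0.879−0.393) = 4.598/0.4860 = 9.461 mg/L.
e^(−k_d t) = e^(−0.393×0.4079) = 0.8519; e^(−k_2 t) = e^(−0.879×0.4079) = 0.6987.
D = 9.461 × (0.8519 − 0.6987) + 3.76 × 0.6987 = 1.449 + 2.627 = 4.076 mg/L.
DO = C_s − D = 10.6 − 4.076 = 6.524 mg/L.

DO ≈ 6.52 mg/L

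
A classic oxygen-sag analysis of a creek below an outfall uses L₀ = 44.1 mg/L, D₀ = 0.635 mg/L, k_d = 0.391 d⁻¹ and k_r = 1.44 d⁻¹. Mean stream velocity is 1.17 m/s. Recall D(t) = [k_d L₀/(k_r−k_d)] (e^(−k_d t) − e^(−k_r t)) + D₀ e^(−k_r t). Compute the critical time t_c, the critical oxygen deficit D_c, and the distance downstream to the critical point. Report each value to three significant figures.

With k_r/k_d = 3.683 and 1 − D₀(k_r−k_d)/(k_d L₀) = 0.9614,
t_c = ln(3.683 × 0.9614) / (1.44 − 0.391) = ln(3.541) / 1.049 = 1.264/1.049 = 1.205 d.
D_c = (k_d/k_r) L₀ e^(−k_d t_c) = (0.391/1.44) × 44.1 × e^(−0.391×1.205) = 0.2715 × 44.1 × 0.6242 = 7.475 mg/L.
x_c = v t_c = 1.17 m/s × 1.205 d × 86400 s/d = 121800 m ≈ 122 km.

t_c ≈ 1.21 d; D_c ≈ 7.47 mg/L; x_c ≈ 122 km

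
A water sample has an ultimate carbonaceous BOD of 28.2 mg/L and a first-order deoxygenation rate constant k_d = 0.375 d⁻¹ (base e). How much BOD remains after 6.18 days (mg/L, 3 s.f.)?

L ≈ 2.78 mg/L

L_t = L₀ e^(−k_d t) = 28.2 × e^(−0.375×6.18) = 28.2 × 0.09852 = 2.778 mg/L.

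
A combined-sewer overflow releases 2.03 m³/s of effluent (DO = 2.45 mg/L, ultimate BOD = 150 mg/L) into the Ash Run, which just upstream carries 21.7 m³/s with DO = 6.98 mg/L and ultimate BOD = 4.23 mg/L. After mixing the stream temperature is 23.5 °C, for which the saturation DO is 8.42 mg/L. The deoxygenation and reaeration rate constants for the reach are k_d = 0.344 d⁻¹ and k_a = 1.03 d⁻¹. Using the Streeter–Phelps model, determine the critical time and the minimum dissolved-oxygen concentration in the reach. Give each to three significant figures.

Mixed DO = (21.7×6.98 + 2.03×2.45)/(21.7+2.03) = 156.4/23.73 = 6.592 mg/L.
Mixed L₀ = (21.7×4.23 + 2.03×150)/(23.73) = 396.3/23.73 = 16.70 mg/L.
Initial deficit D₀ = C_s − DO₀ = 8.42 − 6.592 = 1.828 mg/L.
t_c = (1/0.6860) ln[(1.03/0.344)(1 − 1.828×0.6860/(0.344×16.70))] = 1.458 × ln(2.341) = 1.240 d.
D_c = (0.344/1.03) × 16.70 × e^(−0.344×1.240) = 0.3340 × 16.70 × 0.6528 = 3.641 mg/L.
Minimum DO = 8.42 − 3.641 = 4.779 mg/L.

t_c ≈ 1.24 d; minimum DO ≈ 4.78 mg/L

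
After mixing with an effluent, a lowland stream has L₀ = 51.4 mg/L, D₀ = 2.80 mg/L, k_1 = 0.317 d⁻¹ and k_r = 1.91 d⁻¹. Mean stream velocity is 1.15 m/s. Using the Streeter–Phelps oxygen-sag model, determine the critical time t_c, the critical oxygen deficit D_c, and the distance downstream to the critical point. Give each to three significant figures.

t_c ≈ 0.927 d; D_c ≈ 6.36 mg/L; x_c ≈ 92.1 km

At the critical point dD/dt = 0, so k_1 L₀ e^(−k_1 t) = k_r D. Substituting D(t) from the Streeter–Phelps equation and solving for t gives
t_c = ln[(k_r/k_1)(1 − D₀(k_r−k_1)/(k_1 L₀))] / (k_r−k_1).
Here k_r−k_1 = 1.593 d⁻¹ and 1 − D₀(k_r−k_1)/(k_1 L₀) = 1 − 2.80×1.593/(0.317×51.4) = 0.7263, so
t_c = ln(6.025 × 0.7263) / 1.593 = 1.476 / 1.593 = 0.9266 d.
D_c = (k_1/k_r) L₀ e^(−k_1 t_c) = (0.317/1.91) × 51.4 × e^(−0.317×0.9266) = 0.1660 × 51.4 × 0.7455 = 6.359 mg/L.
x_c = v t_c = 1.15 m/s × 0.9266 d × 86400 s/d = 92070 m ≈ 92.1 km.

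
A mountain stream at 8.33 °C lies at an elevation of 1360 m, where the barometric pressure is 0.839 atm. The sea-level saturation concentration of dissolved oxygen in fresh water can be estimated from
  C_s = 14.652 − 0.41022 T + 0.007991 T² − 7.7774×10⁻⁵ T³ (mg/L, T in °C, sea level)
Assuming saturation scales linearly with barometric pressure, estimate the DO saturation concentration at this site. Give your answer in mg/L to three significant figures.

At sea level: C_s = 14.652 − 0.41022×8.33 + 0.007991×8.33² − 7.7774×10⁻⁵×8.33³ = 11.74 mg/L.
Pressure correction: C_s' = 11.74 × 0.839 = 9.854 mg/L.

C_s ≈ 9.85 mg/L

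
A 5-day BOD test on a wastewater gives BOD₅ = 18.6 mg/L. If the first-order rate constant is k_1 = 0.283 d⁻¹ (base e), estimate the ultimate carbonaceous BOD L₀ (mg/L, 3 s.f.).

BOD₅ = L₀(1 − e^(−5k_1)) ⇒ L₀ = BOD₅ / (1 − e^(−5×0.283))
= 18.6 / (1 − 0.2429) = 18.6 / 0.7571 = 24.57 mg/L.

L₀ ≈ 24.6 mg/L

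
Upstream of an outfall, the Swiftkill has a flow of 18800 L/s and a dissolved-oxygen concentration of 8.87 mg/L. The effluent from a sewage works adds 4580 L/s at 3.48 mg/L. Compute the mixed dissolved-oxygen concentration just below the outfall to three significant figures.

7.81 mg/L

Flow-weighted mixing: C = (Q_r C_r + Q_w C_w)/(Q_r + Q_w)
= (18800×8.87 + 4580×3.48)/(18800 + 4580) = 182700/23380 = 7.814 mg/L.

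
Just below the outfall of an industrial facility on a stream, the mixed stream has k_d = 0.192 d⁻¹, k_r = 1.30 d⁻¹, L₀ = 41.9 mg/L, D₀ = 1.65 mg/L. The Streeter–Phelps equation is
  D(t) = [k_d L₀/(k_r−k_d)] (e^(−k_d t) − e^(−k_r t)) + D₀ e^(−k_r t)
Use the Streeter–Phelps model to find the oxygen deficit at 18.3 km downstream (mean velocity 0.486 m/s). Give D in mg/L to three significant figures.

Travel time t = x/v = 18.3 km / (0.486 m/s) = 18300 m / 0.486 m/s = 37650 s = 0.4358 d.
k_d L₀/(k_r−k_d) = 0.192×41.9/(1.30−0.192) = 8.045/1.108 = 7.261 mg/L.
e^(−k_d t) = e^(−0.192×0.4358) = 0.9197; e^(−k_r t) = e^(−1.30×0.4358) = 0.5675.
D = 7.261 × (0.9197 − 0.5675) + 1.65 × 0.5675 = 2.558 + 0.9363 = 3.494 mg/L.

D ≈ 3.49 mg/L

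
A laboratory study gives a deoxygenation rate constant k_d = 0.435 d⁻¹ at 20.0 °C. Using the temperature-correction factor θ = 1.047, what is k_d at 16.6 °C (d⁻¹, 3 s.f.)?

k_d(T₂) = k_d(T₁) · θ^(T₂−T₁) = 0.435 × 1.047^(16.6−20.0)
= 0.435 × 1.047^-3.40 = 0.435 × 0.8554 = 0.3721 d⁻¹.

k_d ≈ 0.372 d⁻¹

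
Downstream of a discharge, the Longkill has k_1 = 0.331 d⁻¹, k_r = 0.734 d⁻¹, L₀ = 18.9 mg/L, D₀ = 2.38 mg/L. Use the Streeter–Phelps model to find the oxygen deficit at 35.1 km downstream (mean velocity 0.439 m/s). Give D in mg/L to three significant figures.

D ≈ 4.76 mg/L

Travel time t = x/v = 35.1 km / (0.439 m/s) = 35100 m / 0.439 m/s = 79950 s = 0.9254 d.
k_1 L₀/(k_r−k_1) = 0.331×18.9/(0.734−0.331) = 6.256/0.4030 = 15.52 mg/L.
e^(−k_1 t) = e^(−0.331×0.9254) = 0.7362; e^(−k_r t) = e^(−0.734×0.9254) = 0.5070.
D = 15.52 × (0.7362 − 0.5070) + 2.38 × 0.5070 = 3.557 + 1.207 = 4.764 mg/L.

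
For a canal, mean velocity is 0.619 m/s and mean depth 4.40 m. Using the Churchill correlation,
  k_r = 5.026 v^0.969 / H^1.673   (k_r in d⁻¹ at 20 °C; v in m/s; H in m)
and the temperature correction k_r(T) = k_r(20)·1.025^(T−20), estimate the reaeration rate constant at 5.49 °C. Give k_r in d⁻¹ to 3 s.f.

k_r ≈ 0.185 d⁻¹

k_r(20) = 5.026 × 0.619^0.969 / 4.40^1.673 = 5.026 × 0.6283 / 11.93 = 0.2648 d⁻¹.
k_r(5.49) = 0.2648 × 1.025^(5.49−20) = 0.2648 × 0.6989 = 0.1850 d⁻¹.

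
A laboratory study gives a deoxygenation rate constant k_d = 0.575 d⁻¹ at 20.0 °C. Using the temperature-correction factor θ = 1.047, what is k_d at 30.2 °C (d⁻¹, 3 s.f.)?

k_d(T₂) = k_d(T₁) · θ^(T₂−T₁) = 0.575 × 1.047^(30.2−20.0)
= 0.575 × 1.047^10.2 = 0.575 × 1.598 = 0.9186 d⁻¹.

k_d ≈ 0.919 d⁻¹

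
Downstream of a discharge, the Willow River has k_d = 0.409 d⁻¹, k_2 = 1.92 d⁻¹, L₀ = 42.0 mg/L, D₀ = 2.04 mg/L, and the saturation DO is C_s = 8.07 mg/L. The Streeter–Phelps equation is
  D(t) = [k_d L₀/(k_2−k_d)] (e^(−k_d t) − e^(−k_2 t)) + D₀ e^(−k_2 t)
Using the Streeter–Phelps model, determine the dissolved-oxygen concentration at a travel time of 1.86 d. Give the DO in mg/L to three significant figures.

k_d L₀/(k_2−k_d) = 0.409×42.0/(1.92−0.409) = 17.18/1.511 = 11.37 mg/L.
e^(−k_d t) = e^(−0.409×1.860) = 0.4673; e^(−k_2 t) = e^(−1.92×1.860) = 0.02812.
D = 11.37 × (0.4673 − 0.02812) + 2.04 × 0.02812 = 4.993 + 0.05737 = 5.050 mg/L.
DO = C_s − D = 8.07 − 5.050 = 3.020 mg/L.

DO ≈ 3.02 mg/L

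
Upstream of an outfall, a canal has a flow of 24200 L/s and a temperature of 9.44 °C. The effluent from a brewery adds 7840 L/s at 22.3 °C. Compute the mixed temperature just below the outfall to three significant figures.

12.6 °C

Flow-weighted mixing: C = (Q_r C_r + Q_w C_w)/(Q_r + Q_w)
= (24200×9.44 + 7840×22.3)/(24200 + 7840) = 403300/32040 = 12.59 °C.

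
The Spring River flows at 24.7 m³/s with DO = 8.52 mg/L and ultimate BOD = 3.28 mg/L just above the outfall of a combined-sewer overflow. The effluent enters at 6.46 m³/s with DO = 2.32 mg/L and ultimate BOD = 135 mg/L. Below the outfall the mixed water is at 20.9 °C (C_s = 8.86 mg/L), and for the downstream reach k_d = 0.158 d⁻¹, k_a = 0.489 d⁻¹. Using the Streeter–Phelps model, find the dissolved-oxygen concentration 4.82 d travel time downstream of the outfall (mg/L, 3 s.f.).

Mixed DO = (24.7×8.52 + 6.46×2.32)/(24.7+6.46) = 225.4/31.16 = 7.235 mg/L.
Mixed L₀ = (24.7×3.28 + 6.46×135)/(31.16) = 953.1/31.16 = 30.59 mg/L.
Initial deficit D₀ = C_s − DO₀ = 8.86 − 7.235 = 1.625 mg/L.
D(4.82) = [0.158×30.59/(0.489−0.158)](e^(−0.158×4.82) − e^(−0.489×4.82)) + 1.625 e^(−0.489×4.82)
= 14.60 × (0.4669 − 0.09471) + 1.625 × 0.09471 = 5.589 mg/L.
DO = 8.86 − 5.589 = 3.271 mg/L.

DO ≈ 3.27 mg/L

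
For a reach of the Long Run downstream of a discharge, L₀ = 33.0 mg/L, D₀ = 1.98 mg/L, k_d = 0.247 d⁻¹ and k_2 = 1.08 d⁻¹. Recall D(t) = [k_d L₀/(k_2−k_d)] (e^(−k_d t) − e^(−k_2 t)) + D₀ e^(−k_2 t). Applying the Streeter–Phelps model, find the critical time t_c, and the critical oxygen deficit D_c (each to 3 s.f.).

t_c = [1/(k_2−k_d)] ln[(k_2/k_d)(1 − D₀(k_2−k_d)/(k_d L₀))]
= [1/(1.08−0.247)] ln[(1.08/0.247)(1 − 1.98×0.8330/(0.247×33.0))]
= (1/0.8330) ln[4.372 × 0.7977] = 1.200 × ln(3.488) = 1.200 × 1.249 = 1.500 d.
D_c = (k_d/k_2) L₀ e^(−k_d t_c) = (0.247/1.08) × 33.0 × e^(−0.247×1.500) = 0.2287 × 33.0 × 0.6904 = 5.211 mg/L.

t_c ≈ 1.50 d; D_c ≈ 5.21 mg/L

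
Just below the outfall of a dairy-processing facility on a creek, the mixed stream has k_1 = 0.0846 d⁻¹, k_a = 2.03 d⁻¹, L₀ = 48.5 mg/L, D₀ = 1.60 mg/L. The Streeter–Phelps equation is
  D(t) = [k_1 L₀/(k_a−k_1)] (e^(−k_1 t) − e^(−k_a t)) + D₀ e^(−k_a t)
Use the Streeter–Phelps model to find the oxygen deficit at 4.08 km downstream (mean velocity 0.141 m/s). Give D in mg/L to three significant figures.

D ≈ 1.79 mg/L

Travel time t = x/v = 4.08 km / (0.141 m/s) = 4080 m / 0.141 m/s = 28940 s = 0.3349 d.
k_1 L₀/(k_a−k_1) = 0.0846×48.5/(2.03−0.0846) = 4.103/1.945 = 2.109 mg/L.
e^(−k_1 t) = e^(−0.0846×0.3349) = 0.9721; e^(−k_a t) = e^(−2.03×0.3349) = 0.5067.
D = 2.109 × (0.9721 − 0.5067) + 1.60 × 0.5067 = 0.9815 + 0.8107 = 1.792 mg/L.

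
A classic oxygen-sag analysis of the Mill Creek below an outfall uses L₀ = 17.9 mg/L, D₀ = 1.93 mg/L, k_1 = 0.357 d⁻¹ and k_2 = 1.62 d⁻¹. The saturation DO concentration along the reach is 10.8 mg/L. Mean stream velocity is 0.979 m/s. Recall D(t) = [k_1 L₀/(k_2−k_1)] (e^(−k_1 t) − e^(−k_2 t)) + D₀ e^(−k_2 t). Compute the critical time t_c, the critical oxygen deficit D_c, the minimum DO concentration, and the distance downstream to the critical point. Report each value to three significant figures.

t_c ≈ 0.817 d; D_c ≈ 2.95 mg/L; min DO ≈ 7.85 mg/L; x_c ≈ 69.1 km

With k_2/k_1 = 4.538 and 1 − D₀(k_2−k_1)/(k_1 L₀) = 0.6185,
t_c = ln(4.538 × 0.6185) / (1.62 − 0.357) = ln(2.807) / 1.263 = 1.032/1.263 = 0.8172 d.
L(t_c) = L₀ e^(−k_1 t_c) = 17.9 × 0.7470 = 13.37 mg/L, and at the critical point k_2 D_c = k_1 L, so D_c = (0.357/1.62) × 13.37 = 2.947 mg/L.
Minimum DO = C_s − D_c = 10.8 − 2.947 = 7.853 mg/L.
x_c = v t_c = 0.979 m/s × 0.8172 d × 86400 s/d = 69120 m ≈ 69.1 km.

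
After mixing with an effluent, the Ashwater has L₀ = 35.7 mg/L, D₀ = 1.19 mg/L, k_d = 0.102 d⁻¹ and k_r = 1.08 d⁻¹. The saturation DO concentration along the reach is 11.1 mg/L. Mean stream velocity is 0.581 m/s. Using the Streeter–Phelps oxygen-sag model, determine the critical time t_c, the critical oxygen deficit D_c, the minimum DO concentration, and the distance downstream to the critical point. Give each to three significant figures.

With k_r/k_d = 10.59 and 1 − D₀(k_r−k_d)/(k_d L₀) = 0.6804,
t_c = ln(10.59 × 0.6804) / (1.08 − 0.102) = ln(7.204) / 0.9780 = 1.975/0.9780 = 2.019 d.
D_c = (k_d/k_r) L₀ e^(−k_d t_c) = (0.102/1.08) × 35.7 × e^(−0.102×2.019) = 0.09444 × 35.7 × 0.8139 = 2.744 mg/L.
Minimum DO = C_s − D_c = 11.1 − 2.744 = 8.356 mg/L.
x_c = v t_c = 0.581 m/s × 2.019 d × 86400 s/d = 101400 m ≈ 101 km.

t_c ≈ 2.02 d; D_c ≈ 2.74 mg/L; min DO ≈ 8.36 mg/L; x_c ≈ 101 km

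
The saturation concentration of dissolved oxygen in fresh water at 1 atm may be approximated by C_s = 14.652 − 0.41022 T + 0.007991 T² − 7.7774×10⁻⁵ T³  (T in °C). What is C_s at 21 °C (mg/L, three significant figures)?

C_s = 14.652 − 0.41022×21 + 0.007991×21² − 7.7774×10⁻⁵×21³ = 8.841 mg/L.

C_s ≈ 8.84 mg/L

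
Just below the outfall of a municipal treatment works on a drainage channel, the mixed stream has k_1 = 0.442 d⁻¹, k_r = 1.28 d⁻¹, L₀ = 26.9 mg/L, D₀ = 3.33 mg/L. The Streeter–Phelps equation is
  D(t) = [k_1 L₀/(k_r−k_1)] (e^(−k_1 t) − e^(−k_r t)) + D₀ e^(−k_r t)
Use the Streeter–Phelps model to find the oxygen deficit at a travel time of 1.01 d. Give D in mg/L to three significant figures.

k_1 L₀/(k_r−k_1) = 0.442×26.9/(1.28−0.442) = 11.89/0.8380 = 14.19 mg/L.
e^(−k_1 t) = e^(−0.442×1.010) = 0.6399; e^(−k_r t) = e^(−1.28×1.010) = 0.2745.
D = 14.19 × (0.6399 − 0.2745) + 3.33 × 0.2745 = 5.185 + 0.9141 = 6.099 mg/L.

D ≈ 6.10 mg/L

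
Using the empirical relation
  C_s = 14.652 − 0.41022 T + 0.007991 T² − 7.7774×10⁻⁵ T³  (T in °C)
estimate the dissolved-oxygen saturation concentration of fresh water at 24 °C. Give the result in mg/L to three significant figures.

C_s ≈ 8.33 mg/L

C_s = 14.652 − 0.41022×24 + 0.007991×24² − 7.7774×10⁻⁵×24³ = 8.334 mg/L.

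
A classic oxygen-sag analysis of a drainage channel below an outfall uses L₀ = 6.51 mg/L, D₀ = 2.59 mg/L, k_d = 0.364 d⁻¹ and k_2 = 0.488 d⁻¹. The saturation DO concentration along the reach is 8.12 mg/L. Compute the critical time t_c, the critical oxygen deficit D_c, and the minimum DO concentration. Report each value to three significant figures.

At the critical point dD/dt = 0, so k_d L₀ e^(−k_d t) = k_2 D. Substituting D(t) from the Streeter–Phelps equation and solving for t gives
t_c = ln[(k_2/k_d)(1 − D₀(k_2−k_d)/(k_d L₀))] / (k_2−k_d).
Here k_2−k_d = 0.1240 d⁻¹ and 1 − D₀(k_2−k_d)/(k_d L₀) = 1 − 2.59×0.1240/(0.364×6.51) = 0.8645, so
t_c = ln(1.341 × 0.8645) / 0.1240 = 0.1475 / 0.1240 = 1.190 d.
L(t_c) = L₀ e^(−k_d t_c) = 6.51 × 0.6485 = 4.222 mg/L, and at the critical point k_2 D_c = k_d L, so D_c = (0.364/0.488) × 4.222 = 3.149 mg/L.
Minimum DO = C_s − D_c = 8.12 − 3.149 = 4.971 mg/L.

t_c ≈ 1.19 d; D_c ≈ 3.15 mg/L; min DO ≈ 4.97 mg/L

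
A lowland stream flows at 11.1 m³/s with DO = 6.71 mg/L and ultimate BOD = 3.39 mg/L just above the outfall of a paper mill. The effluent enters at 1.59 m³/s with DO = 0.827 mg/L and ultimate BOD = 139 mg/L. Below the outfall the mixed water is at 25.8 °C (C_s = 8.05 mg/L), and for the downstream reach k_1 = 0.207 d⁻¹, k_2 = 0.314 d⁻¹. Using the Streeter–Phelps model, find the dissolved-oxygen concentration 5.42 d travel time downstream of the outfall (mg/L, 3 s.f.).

Mixed DO = (11.1×6.71 + 1.59×0.827)/(11.1+1.59) = 75.80/12.69 = 5.973 mg/L.
Mixed L₀ = (11.1×3.39 + 1.59×139)/(12.69) = 258.6/12.69 = 20.38 mg/L.
Initial deficit D₀ = C_s − DO₀ = 8.05 − 5.973 = 2.077 mg/L.
D(5.42) = [0.207×20.38/(0.314−0.207)](e^(−0.207×5.42) − e^(−0.314×5.42)) + 2.077 e^(−0.314×5.42)
= 39.43 × (0.3256 − 0.1823) + 2.077 × 0.1823 = 6.029 mg/L.
DO = 8.05 − 6.029 = 2.021 mg/L.

DO ≈ 2.02 mg/L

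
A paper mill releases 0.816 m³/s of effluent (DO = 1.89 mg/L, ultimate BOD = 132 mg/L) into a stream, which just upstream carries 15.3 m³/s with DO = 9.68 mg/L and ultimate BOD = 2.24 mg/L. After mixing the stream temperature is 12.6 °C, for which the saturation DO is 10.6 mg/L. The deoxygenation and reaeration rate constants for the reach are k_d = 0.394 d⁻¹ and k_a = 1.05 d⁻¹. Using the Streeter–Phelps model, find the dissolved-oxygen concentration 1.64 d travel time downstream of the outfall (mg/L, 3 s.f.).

DO ≈ 8.54 mg/L

Mixed DO = (15.3×9.68 + 0.816×1.89)/(15.3+0.816) = 149.6/16.12 = 9.286 mg/L.
Mixed L₀ = (15.3×2.24 + 0.816×132)/(16.12) = 142.0/16.12 = 8.810 mg/L.
Initial deficit D₀ = C_s − DO₀ = 10.6 − 9.286 = 1.314 mg/L.
D(1.64) = [0.394×8.810/(1.05−0.394)](e^(−0.394×1.64) − e^(−1.05×1.64)) + 1.314 e^(−1.05×1.64)
= 5.291 × (0.5241 − 0.1787) + 1.314 × 0.1787 = 2.062 mg/L.
DO = 10.6 − 2.062 = 8.538 mg/L.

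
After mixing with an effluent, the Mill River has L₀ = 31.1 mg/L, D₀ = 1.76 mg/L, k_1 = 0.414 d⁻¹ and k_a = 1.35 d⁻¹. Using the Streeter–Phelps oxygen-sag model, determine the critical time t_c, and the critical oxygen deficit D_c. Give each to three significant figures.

With k_a/k_1 = 3.261 and 1 − D₀(k_a−k_1)/(k_1 L₀) = 0.8721,
t_c = ln(3.261 × 0.8721) / (1.35 − 0.414) = ln(2.844) / 0.9360 = 1.045/0.9360 = 1.117 d.
L(t_c) = L₀ e^(−k_1 t_c) = 31.1 × 0.6299 = 19.59 mg/L, and at the critical point k_a D_c = k_1 L, so D_c = (0.414/1.35) × 19.59 = 6.007 mg/L.

t_c ≈ 1.12 d; D_c ≈ 6.01 mg/L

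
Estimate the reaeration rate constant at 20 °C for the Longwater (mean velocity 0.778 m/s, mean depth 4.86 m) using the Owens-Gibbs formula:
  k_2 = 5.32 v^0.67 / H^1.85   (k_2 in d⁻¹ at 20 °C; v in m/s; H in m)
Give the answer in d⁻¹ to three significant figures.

k_2 ≈ 0.241 d⁻¹

k_2 = 5.32 × 0.778^0.67 / 4.86^1.85 = 5.32 × 0.8452 / 18.63 = 0.2413 d⁻¹.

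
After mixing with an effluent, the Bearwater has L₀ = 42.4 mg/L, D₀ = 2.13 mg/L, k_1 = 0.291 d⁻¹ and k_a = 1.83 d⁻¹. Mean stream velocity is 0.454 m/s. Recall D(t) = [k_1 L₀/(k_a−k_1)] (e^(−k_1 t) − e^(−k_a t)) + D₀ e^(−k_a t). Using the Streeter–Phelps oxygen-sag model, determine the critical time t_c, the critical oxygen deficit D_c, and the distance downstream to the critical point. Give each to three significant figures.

With k_a/k_1 = 6.289 and 1 − D₀(k_a−k_1)/(k_1 L₀) = 0.7343,
t_c = ln(6.289 × 0.7343) / (1.83 − 0.291) = ln(4.618) / 1.539 = 1.530/1.539 = 0.9941 d.
D_c = (k_1/k_a) L₀ e^(−k_1 t_c) = (0.291/1.83) × 42.4 × e^(−0.291×0.9941) = 0.1590 × 42.4 × 0.7488 = 5.049 mg/L.
x_c = v t_c = 0.454 m/s × 0.9941 d × 86400 s/d = 38990 m ≈ 39.0 km.

t_c ≈ 0.994 d; D_c ≈ 5.05 mg/L; x_c ≈ 39.0 km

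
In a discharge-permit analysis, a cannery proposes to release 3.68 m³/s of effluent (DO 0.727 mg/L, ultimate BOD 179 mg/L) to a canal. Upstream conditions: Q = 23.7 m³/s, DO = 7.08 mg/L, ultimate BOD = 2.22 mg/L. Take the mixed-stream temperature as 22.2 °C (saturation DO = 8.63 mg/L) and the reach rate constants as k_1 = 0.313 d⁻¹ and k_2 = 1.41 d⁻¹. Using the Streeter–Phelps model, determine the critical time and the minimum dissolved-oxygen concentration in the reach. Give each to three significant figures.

Mixed DO = (23.7×7.08 + 3.68×0.727)/(23.7+3.68) = 170.5/27.38 = 6.226 mg/L.
Mixed L₀ = (23.7×2.22 + 3.68×179)/(27.38) = 711.3/27.38 = 25.98 mg/L.
Initial deficit D₀ = C_s − DO₀ = 8.63 − 6.226 = 2.404 mg/L.
t_c = (1/1.097) ln[(1.41/0.313)(1 − 2.404×1.097/(0.313×25.98))] = 0.9116 × ln(3.044) = 1.015 d.
D_c = (0.313/1.41) × 25.98 × e^(−0.313×1.015) = 0.2220 × 25.98 × 0.7279 = 4.198 mg/L.
Minimum DO = 8.63 − 4.198 = 4.432 mg/L.

t_c ≈ 1.01 d; minimum DO ≈ 4.43 mg/L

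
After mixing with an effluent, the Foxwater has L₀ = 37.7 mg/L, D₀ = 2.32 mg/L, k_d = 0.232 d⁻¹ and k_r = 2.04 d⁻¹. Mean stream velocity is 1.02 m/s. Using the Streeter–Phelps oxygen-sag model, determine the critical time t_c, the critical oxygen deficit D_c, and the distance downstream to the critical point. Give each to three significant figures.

t_c ≈ 0.841 d; D_c ≈ 3.53 mg/L; x_c ≈ 74.1 km

With k_r/k_d = 8.793 and 1 − D₀(k_r−k_d)/(k_d L₀) = 0.5204,
t_c = ln(8.793 × 0.5204) / (2.04 − 0.232) = ln(4.576) / 1.808 = 1.521/1.808 = 0.8412 d.
L(t_c) = L₀ e^(−k_d t_c) = 37.7 × 0.8227 = 31.02 mg/L, and at the critical point k_r D_c = k_d L, so D_c = (0.232/2.04) × 31.02 = 3.527 mg/L.
x_c = v t_c = 1.02 m/s × 0.8412 d × 86400 s/d = 74130 m ≈ 74.1 km.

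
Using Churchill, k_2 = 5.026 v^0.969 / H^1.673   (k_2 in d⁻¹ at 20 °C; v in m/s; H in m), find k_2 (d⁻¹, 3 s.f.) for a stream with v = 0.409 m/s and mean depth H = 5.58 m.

k_2 ≈ 0.119 d⁻¹

k_2 = 5.026 × 0.409^0.969 / 5.58^1.673 = 5.026 × 0.4205 / 17.75 = 0.1191 d⁻¹.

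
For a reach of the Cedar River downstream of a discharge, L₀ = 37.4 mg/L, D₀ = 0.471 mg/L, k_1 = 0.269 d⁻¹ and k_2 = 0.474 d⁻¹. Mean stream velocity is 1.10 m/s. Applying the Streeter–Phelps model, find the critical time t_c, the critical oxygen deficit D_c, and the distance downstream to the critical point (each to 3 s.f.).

t_c ≈ 2.72 d; D_c ≈ 10.2 mg/L; x_c ≈ 258 km

With k_2/k_1 = 1.762 and 1 − D₀(k_2−k_1)/(k_1 L₀) = 0.9904,
t_c = ln(1.762 × 0.9904) / (0.474 − 0.269) = ln(1.745) / 0.2050 = 0.5569/0.2050 = 2.716 d.
L(t_c) = L₀ e^(−k_1 t_c) = 37.4 × 0.4816 = 18.01 mg/L, and at the critical point k_2 D_c = k_1 L, so D_c = (0.269/0.474) × 18.01 = 10.22 mg/L.
x_c = v t_c = 1.10 m/s × 2.716 d × 86400 s/d = 258200 m ≈ 258 km.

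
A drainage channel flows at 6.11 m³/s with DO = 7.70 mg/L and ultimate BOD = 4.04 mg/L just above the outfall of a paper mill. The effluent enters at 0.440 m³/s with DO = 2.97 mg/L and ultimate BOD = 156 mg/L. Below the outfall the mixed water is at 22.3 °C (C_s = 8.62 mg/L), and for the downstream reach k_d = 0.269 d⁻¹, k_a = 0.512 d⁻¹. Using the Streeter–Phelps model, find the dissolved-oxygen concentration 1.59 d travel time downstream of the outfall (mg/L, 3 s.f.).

DO ≈ 4.78 mg/L

Mixed DO = (6.11×7.70 + 0.440×2.97)/(6.11+0.440) = 48.35/6.550 = 7.382 mg/L.
Mixed L₀ = (6.11×4.04 + 0.440×156)/(6.550) = 93.32/6.550 = 14.25 mg/L.
Initial deficit D₀ = C_s − DO₀ = 8.62 − 7.382 = 1.238 mg/L.
D(1.59) = [0.269×14.25/(0.512−0.269)](e^(−0.269×1.59) − e^(−0.512×1.59)) + 1.238 e^(−0.512×1.59)
= 15.77 × (0.6520 − 0.4430) + 1.238 × 0.4430 = 3.844 mg/L.
DO = 8.62 − 3.844 = 4.776 mg/L.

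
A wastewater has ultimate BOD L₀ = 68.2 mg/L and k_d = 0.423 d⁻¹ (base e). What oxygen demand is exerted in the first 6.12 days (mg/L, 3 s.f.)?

y_t = L₀(1 − e^(−k_d t)) = 68.2 × (1 − e^(−0.423×6.12))
= 68.2 × (1 − 0.07511) = 68.2 × 0.9249 = 63.08 mg/L.

y ≈ 63.1 mg/L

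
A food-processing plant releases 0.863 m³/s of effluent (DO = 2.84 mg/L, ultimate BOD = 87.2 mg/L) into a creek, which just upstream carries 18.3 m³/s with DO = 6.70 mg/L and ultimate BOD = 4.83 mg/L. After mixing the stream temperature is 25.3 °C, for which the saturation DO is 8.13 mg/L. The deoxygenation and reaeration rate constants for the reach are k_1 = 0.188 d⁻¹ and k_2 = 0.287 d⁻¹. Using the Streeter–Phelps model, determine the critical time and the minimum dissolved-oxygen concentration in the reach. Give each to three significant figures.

Mixed DO = (18.3×6.70 + 0.863×2.84)/(18.3+0.863) = 125.1/19.16 = 6.526 mg/L.
Mixed L₀ = (18.3×4.83 + 0.863×87.2)/(19.16) = 163.6/19.16 = 8.540 mg/L.
Initial deficit D₀ = C_s − DO₀ = 8.13 − 6.526 = 1.604 mg/L.
t_c = (1/0.09900) ln[(0.287/0.188)(1 − 1.604×0.09900/(0.188×8.540))] = 10.10 × ln(1.376) = 3.221 d.
D_c = (0.188/0.287) × 8.540 × e^(−0.188×3.221) = 0.6551 × 8.540 × 0.5458 = 3.053 mg/L.
Minimum DO = 8.13 − 3.053 = 5.077 mg/L.

t_c ≈ 3.22 d; minimum DO ≈ 5.08 mg/L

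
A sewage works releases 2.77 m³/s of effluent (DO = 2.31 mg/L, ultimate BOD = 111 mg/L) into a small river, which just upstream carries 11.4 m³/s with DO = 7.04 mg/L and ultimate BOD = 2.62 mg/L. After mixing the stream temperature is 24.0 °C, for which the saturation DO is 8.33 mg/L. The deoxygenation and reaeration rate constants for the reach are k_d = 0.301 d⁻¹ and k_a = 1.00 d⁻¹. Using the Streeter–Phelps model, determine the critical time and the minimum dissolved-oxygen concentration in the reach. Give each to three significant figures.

Mixed DO = (11.4×7.04 + 2.77×2.31)/(11.4+2.77) = 86.65/14.17 = 6.115 mg/L.
Mixed L₀ = (11.4×2.62 + 2.77×111)/(14.17) = 337.3/14.17 = 23.81 mg/L.
Initial deficit D₀ = C_s − DO₀ = 8.33 − 6.115 = 2.215 mg/L.
t_c = (1/0.6990) ln[(1.00/0.301)(1 − 2.215×0.6990/(0.301×23.81))] = 1.431 × ln(2.605) = 1.369 d.
D_c = (0.301/1.00) × 23.81 × e^(−0.301×1.369) = 0.3010 × 23.81 × 0.6622 = 4.745 mg/L.
Minimum DO = 8.33 − 4.745 = 3.585 mg/L.

t_c ≈ 1.37 d; minimum DO ≈ 3.58 mg/L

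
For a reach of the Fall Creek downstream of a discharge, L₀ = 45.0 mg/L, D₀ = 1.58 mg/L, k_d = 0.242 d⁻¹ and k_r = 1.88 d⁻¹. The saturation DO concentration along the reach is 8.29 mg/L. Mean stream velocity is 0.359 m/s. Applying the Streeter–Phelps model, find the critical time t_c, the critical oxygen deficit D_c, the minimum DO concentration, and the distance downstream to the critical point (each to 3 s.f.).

At the critical point dD/dt = 0, so k_d L₀ e^(−k_d t) = k_r D. Substituting D(t) from the Streeter–Phelps equation and solving for t gives
t_c = ln[(k_r/k_d)(1 − D₀(k_r−k_d)/(k_d L₀))] / (k_r−k_d).
Here k_r−k_d = 1.638 d⁻¹ and 1 − D₀(k_r−k_d)/(k_d L₀) = 1 − 1.58×1.638/(0.242×45.0) = 0.7623, so
t_c = ln(7.769 × 0.7623) / 1.638 = 1.779 / 1.638 = 1.086 d.
L(t_c) = L₀ e^(−k_d t_c) = 45.0 × 0.7689 = 34.60 mg/L, and at the critical point k_r D_c = k_d L, so D_c = (0.242/1.88) × 34.60 = 4.454 mg/L.
Minimum DO = C_s − D_c = 8.29 − 4.454 = 3.836 mg/L.
x_c = v t_c = 0.359 m/s × 1.086 d × 86400 s/d = 33680 m ≈ 33.7 km.

t_c ≈ 1.09 d; D_c ≈ 4.45 mg/L; min DO ≈ 3.84 mg/L; x_c ≈ 33.7 km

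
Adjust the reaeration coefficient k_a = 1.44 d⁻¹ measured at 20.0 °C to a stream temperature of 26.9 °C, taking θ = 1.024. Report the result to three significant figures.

k_a ≈ 1.70 d⁻¹

k_a(T₂) = k_a(T₁) · θ^(T₂−T₁) = 1.44 × 1.024^(26.9−20.0)
= 1.44 × 1.024^6.90 = 1.44 × 1.178 = 1.696 d⁻¹.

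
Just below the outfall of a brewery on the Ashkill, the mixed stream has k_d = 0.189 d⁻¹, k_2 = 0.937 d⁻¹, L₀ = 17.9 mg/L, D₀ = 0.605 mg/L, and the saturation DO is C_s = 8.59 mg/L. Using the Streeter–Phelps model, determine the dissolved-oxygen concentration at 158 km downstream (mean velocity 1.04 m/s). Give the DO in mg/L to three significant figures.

Travel time t = x/v = 158 km / (1.04 m/s) = 158000 m / 1.04 m/s = 151900 s = 1.758 d.
k_d L₀/(k_2−k_d) = 0.189×17.9/(0.937−0.189) = 3.383/0.7480 = 4.523 mg/L.
e^(−k_d t) = e^(−0.189×1.758) = 0.7172; e^(−k_2 t) = e^(−0.937×1.758) = 0.1925.
D = 4.523 × (0.7172 − 0.1925) + 0.605 × 0.1925 = 2.373 + 0.1165 = 2.490 mg/L.
DO = C_s − D = 8.59 − 2.490 = 6.100 mg/L.

DO ≈ 6.10 mg/L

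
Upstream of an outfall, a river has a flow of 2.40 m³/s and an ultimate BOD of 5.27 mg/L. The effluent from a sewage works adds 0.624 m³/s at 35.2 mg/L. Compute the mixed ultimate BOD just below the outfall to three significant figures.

11.4 mg/L

Flow-weighted mixing: C = (Q_r C_r + Q_w C_w)/(Q_r + Q_w)
= (2.40×5.27 + 0.624×35.2)/(2.40 + 0.624) = 34.61/3.024 = 11.45 mg/L.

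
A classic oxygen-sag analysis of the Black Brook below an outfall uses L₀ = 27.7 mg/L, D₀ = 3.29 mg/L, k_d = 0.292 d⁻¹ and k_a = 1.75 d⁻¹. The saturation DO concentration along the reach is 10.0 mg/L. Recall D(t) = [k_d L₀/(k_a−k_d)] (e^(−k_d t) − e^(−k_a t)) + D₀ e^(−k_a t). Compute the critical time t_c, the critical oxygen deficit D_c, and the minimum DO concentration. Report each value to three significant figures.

t_c ≈ 0.611 d; D_c ≈ 3.87 mg/L; min DO ≈ 6.13 mg/L

With k_a/k_d = 5.993 and 1 − D₀(k_a−k_d)/(k_d L₀) = 0.4070,
t_c = ln(5.993 × 0.4070) / (1.75 − 0.292) = ln(2.439) / 1.458 = 0.8916/1.458 = 0.6115 d.
L(t_c) = L₀ e^(−k_d t_c) = 27.7 × 0.8365 = 23.17 mg/L, and at the critical point k_a D_c = k_d L, so D_c = (0.292/1.75) × 23.17 = 3.866 mg/L.
Minimum DO = C_s − D_c = 10.0 − 3.866 = 6.134 mg/L.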